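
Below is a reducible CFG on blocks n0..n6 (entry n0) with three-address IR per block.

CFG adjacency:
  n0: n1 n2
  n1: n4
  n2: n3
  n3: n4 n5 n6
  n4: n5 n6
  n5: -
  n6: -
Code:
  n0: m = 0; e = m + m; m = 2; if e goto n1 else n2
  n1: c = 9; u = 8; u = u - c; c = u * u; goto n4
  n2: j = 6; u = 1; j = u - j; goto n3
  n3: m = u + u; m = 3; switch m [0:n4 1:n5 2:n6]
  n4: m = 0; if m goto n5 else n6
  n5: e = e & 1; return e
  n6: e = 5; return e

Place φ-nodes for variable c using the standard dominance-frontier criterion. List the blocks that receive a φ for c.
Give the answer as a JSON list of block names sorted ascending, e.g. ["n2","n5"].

Answer: ["n4", "n5", "n6"]

Derivation:
idom tree: n1←n0 n2←n0 n3←n2 n4←n0 n5←n0 n6←n0
Dom at joins:
  n4: preds {n1,n3}: {n0,n1} ∩ {n0,n2,n3} = {n0}; idom=n0
  n5: preds {n3,n4}: {n0,n2,n3} ∩ {n0,n4} = {n0}; idom=n0
  n6: preds {n3,n4}: {n0,n2,n3} ∩ {n0,n4} = {n0}; idom=n0

DF walk-up:
  join n4 pred n1: n1 stop@n0
  join n4 pred n3: n3→n2 stop@n0
  join n5 pred n3: n3→n2 stop@n0
  join n5 pred n4: n4 stop@n0
  join n6 pred n3: n3→n2 stop@n0
  join n6 pred n4: n4 stop@n0
  n0: DF=∅
  n1: DF={n4}
  n2: DF={n4,n5,n6}
  n3: DF={n4,n5,n6}
  n4: DF={n5,n6}
  n5: DF=∅
  n6: DF=∅

φ for c: defs {n1}
  DF⁺ = {n4,n5,n6}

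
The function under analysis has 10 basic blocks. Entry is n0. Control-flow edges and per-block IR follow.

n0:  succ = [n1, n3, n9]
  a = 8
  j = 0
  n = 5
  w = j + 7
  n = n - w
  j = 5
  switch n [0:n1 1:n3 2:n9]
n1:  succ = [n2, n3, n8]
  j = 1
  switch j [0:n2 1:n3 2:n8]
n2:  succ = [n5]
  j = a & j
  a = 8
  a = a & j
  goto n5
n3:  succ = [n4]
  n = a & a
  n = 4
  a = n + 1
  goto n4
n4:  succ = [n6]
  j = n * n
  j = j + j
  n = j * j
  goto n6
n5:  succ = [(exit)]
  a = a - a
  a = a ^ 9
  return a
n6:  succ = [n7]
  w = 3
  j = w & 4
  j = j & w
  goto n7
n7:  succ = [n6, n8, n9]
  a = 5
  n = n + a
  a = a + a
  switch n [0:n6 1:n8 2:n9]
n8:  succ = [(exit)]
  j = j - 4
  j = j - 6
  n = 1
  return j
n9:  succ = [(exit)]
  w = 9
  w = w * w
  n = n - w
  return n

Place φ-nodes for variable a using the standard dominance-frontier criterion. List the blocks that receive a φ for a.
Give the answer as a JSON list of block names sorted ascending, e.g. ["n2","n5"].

Answer: ["n6", "n8", "n9"]

Working:
idom tree: n1←n0 n2←n1 n3←n0 n4←n3 n5←n2 n6←n4 n7←n6 n8←n0 n9←n0
Dom∩ at merges:
  n3: preds {n0,n1}: {n0} ∩ {n0,n1} = {n0}; idom=n0
  n6: preds {n4,n7}: {n0,n3,n4} ∩ {n0,n3,n4,n6,n7} = {n0,n3,n4}; idom=n4
  n8: preds {n1,n7}: {n0,n1} ∩ {n0,n3,n4,n6,n7} = {n0}; idom=n0
  n9: preds {n0,n7}: {n0} ∩ {n0,n3,n4,n6,n7} = {n0}; idom=n0

DF derivation:
  n3←n0: walk · to n0
  n3←n1: walk n1 to n0
  n6←n4: walk · to n4
  n6←n7: walk n7→n6 to n4
  n8←n1: walk n1 to n0
  n8←n7: walk n7→n6→n4→n3 to n0
  n9←n0: walk · to n0
  n9←n7: walk n7→n6→n4→n3 to n0
  n0: DF=∅
  n1: DF={n3,n8}
  n2: DF=∅
  n3: DF={n8,n9}
  n4: DF={n8,n9}
  n5: DF=∅
  n6: DF={n6,n8,n9}
  n7: DF={n6,n8,n9}
  n8: DF=∅
  n9: DF=∅

φ for a: defs {n0,n2,n3,n5,n7}
  DF⁺ = {n6,n8,n9}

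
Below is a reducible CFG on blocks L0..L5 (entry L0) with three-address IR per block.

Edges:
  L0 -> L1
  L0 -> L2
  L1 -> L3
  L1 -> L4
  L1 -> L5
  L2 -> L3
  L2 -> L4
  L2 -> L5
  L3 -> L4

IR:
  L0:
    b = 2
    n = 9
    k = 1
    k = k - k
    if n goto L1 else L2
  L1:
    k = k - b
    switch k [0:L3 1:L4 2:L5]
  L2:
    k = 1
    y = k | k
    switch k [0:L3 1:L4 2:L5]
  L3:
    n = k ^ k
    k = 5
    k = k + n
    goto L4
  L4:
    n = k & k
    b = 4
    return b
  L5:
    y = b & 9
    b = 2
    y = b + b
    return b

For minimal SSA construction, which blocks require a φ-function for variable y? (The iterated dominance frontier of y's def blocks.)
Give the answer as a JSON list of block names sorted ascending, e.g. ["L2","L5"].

idom tree: L1←L0 L2←L0 L3←L0 L4←L0 L5←L0
Dom at joins:
  L3: preds {L1,L2}: {L0,L1} ∩ {L0,L2} = {L0}; idom=L0
  L4: preds {L1,L2,L3}: {L0,L1} ∩ {L0,L2} ∩ {L0,L3} = {L0}; idom=L0
  L5: preds {L1,L2}: {L0,L1} ∩ {L0,L2} = {L0}; idom=L0

Frontier:
  join L3 pred L1: L1 stop@L0
  join L3 pred L2: L2 stop@L0
  join L4 pred L1: L1 stop@L0
  join L4 pred L2: L2 stop@L0
  join L4 pred L3: L3 stop@L0
  join L5 pred L1: L1 stop@L0
  join L5 pred L2: L2 stop@L0
  L0: DF=∅
  L1: DF={L3,L4,L5}
  L2: DF={L3,L4,L5}
  L3: DF={L4}
  L4: DF=∅
  L5: DF=∅

φ for y: defs {L2,L5}
  DF⁺ = {L3,L4,L5}

Answer: ["L3", "L4", "L5"]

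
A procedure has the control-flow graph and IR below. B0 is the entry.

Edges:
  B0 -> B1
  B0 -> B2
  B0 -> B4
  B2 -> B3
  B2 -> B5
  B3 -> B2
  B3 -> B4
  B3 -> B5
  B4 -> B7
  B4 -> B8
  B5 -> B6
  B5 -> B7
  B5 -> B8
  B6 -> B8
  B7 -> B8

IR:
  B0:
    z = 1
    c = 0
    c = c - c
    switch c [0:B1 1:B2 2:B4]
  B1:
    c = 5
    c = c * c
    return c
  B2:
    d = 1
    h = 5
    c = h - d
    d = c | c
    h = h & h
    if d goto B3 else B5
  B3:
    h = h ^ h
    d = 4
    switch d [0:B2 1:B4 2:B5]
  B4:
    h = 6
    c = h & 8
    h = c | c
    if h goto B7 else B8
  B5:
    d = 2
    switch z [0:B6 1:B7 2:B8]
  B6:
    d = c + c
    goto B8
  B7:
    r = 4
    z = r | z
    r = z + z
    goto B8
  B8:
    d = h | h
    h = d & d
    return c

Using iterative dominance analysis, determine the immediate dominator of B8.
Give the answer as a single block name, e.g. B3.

Answer: B0

Working:
idom tree: B1←B0 B2←B0 B3←B2 B4←B0 B5←B2 B6←B5 B7←B0 B8←B0
Dom∩ at merges:
  B2: preds {B0,B3}: {B0} ∩ {B0,B2,B3} = {B0}; idom=B0
  B4: preds {B0,B3}: {B0} ∩ {B0,B2,B3} = {B0}; idom=B0
  B5: preds {B2,B3}: {B0,B2} ∩ {B0,B2,B3} = {B0,B2}; idom=B2
  B7: preds {B4,B5}: {B0,B4} ∩ {B0,B2,B5} = {B0}; idom=B0
  B8: preds {B4,B5,B6,B7}: {B0,B4} ∩ {B0,B2,B5} ∩ {B0,B2,B5,B6} ∩ {B0,B7} = {B0}; idom=B0

idom(B8) = B0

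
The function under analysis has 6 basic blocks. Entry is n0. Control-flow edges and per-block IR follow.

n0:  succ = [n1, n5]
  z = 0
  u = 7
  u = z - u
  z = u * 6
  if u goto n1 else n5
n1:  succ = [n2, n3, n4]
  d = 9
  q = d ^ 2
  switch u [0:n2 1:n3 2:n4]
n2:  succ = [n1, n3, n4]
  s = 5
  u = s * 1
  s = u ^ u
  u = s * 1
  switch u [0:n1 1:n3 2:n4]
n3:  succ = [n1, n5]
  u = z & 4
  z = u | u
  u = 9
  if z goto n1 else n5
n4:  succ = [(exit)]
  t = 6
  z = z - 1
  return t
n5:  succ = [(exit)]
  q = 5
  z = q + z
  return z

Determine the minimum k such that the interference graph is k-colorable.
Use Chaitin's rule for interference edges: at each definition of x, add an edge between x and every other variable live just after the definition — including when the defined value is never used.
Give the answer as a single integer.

def/use:
  n0: {u,z} / ∅
  n1: {d,q} / {u}
  n2: {s,u} / ∅
  n3: {u,z} / {z}
  n4: {t,z} / {z}
  n5: {q,z} / {z}

Backward fixpoint:
  n0: in=∅ out={u,z}
  n1: in={u,z} out={z}
  n2: in={z} out={u,z}
  n3: in={z} out={u,z}
  n4: in={z} out=∅
  n5: in={z} out=∅

Interference:
  d — {u,z}
  q — {u,z}
  s — {z}
  t — {z}
  u — {d,q,z}
  z — {d,q,s,t,u}

Colouring:
  {d,u,z} pairwise interfere (3-clique) ⇒ χ ≥ 3
  3-colouring: r0={z}  r1={s,t,u}  r2={d,q}
  χ = 3

Answer: 3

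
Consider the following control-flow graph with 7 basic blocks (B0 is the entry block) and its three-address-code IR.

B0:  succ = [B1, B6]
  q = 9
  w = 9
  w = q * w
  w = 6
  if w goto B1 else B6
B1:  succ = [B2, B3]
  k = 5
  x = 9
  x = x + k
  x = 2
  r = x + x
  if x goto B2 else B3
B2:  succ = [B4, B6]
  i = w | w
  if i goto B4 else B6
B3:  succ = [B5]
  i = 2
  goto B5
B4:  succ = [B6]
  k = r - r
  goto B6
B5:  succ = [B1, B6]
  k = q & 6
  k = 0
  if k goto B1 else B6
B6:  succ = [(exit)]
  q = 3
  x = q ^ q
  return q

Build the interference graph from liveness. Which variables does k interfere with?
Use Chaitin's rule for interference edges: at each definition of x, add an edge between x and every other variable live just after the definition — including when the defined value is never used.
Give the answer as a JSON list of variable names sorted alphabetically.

Answer: ["q", "w", "x"]

Working:
Block summaries:
  B0: def={q,w} ue=∅
  B1: def={k,r,x} ue=∅
  B2: def={i} ue={w}
  B3: def={i} ue=∅
  B4: def={k} ue={r}
  B5: def={k} ue={q}
  B6: def={q,x} ue=∅

Liveness:
  B0: in=∅ out={q,w}
  B1: in={q,w} out={q,r,w}
  B2: in={r,w} out={r}
  B3: in={q,w} out={q,w}
  B4: in={r} out=∅
  B5: in={q,w} out={q,w}
  B6: in=∅ out=∅

Interfere edges:
  i: {q,r,w}
  k: {q,w,x}
  q: {i,k,r,w,x}
  r: {i,q,w,x}
  w: {i,k,q,r,x}
  x: {k,q,r,w}

N(k) = ["q", "w", "x"]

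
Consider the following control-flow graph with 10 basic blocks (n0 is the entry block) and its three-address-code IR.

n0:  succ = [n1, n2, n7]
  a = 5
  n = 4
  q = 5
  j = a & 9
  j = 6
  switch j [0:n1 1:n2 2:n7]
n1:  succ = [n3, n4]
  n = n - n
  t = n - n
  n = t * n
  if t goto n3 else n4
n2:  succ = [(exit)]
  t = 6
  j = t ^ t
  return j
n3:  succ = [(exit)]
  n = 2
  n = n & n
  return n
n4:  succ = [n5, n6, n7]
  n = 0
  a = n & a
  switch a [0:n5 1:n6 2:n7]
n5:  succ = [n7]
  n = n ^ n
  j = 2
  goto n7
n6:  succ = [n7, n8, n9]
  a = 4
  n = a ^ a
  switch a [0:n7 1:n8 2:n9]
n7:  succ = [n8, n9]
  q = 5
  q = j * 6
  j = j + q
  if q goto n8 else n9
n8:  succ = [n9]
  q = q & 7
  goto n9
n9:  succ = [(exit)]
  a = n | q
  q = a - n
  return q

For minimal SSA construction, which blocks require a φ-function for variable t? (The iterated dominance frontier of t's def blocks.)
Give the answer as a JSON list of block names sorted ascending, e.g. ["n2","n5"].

idom tree: n1←n0 n2←n0 n3←n1 n4←n1 n5←n4 n6←n4 n7←n0 n8←n0 n9←n0
Join-block Dom:
  n7: preds {n0,n4,n5,n6}: {n0} ∩ {n0,n1,n4} ∩ {n0,n1,n4,n5} ∩ {n0,n1,n4,n6} = {n0}; idom=n0
  n8: preds {n6,n7}: {n0,n1,n4,n6} ∩ {n0,n7} = {n0}; idom=n0
  n9: preds {n6,n7,n8}: {n0,n1,n4,n6} ∩ {n0,n7} ∩ {n0,n8} = {n0}; idom=n0

Frontier:
  n7←n0: walk · to n0
  n7←n4: walk n4→n1 to n0
  n7←n5: walk n5→n4→n1 to n0
  n7←n6: walk n6→n4→n1 to n0
  n8←n6: walk n6→n4→n1 to n0
  n8←n7: walk n7 to n0
  n9←n6: walk n6→n4→n1 to n0
  n9←n7: walk n7 to n0
  n9←n8: walk n8 to n0
  n0 → ∅
  n1 → {n7,n8,n9}
  n2 → ∅
  n3 → ∅
  n4 → {n7,n8,n9}
  n5 → {n7}
  n6 → {n7,n8,n9}
  n7 → {n8,n9}
  n8 → {n9}
  n9 → ∅

φ for t: defs {n1,n2}
  DF⁺ = {n7,n8,n9}

Answer: ["n7", "n8", "n9"]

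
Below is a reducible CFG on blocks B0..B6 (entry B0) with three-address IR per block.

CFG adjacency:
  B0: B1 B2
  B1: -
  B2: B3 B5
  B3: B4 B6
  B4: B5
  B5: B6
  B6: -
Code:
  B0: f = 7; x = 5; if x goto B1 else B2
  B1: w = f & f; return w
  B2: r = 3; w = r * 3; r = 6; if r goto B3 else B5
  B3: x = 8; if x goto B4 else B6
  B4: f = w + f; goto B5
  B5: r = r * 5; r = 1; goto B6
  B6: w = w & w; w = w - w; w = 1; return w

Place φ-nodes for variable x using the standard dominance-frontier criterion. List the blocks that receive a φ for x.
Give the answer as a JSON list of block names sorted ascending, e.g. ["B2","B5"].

Answer: ["B5", "B6"]

Analysis:
idom tree: B1←B0 B2←B0 B3←B2 B4←B3 B5←B2 B6←B2
Join-block Dom:
  B5: preds {B2,B4}: {B0,B2} ∩ {B0,B2,B3,B4} = {B0,B2}; idom=B2
  B6: preds {B3,B5}: {B0,B2,B3} ∩ {B0,B2,B5} = {B0,B2}; idom=B2

DF walk-up:
  B5←B2: walk · to B2
  B5←B4: walk B4→B3 to B2
  B6←B3: walk B3 to B2
  B6←B5: walk B5 to B2
  B0 → ∅
  B1 → ∅
  B2 → ∅
  B3 → {B5,B6}
  B4 → {B5}
  B5 → {B6}
  B6 → ∅

φ for x: defs {B0,B3}
  DF⁺ = {B5,B6}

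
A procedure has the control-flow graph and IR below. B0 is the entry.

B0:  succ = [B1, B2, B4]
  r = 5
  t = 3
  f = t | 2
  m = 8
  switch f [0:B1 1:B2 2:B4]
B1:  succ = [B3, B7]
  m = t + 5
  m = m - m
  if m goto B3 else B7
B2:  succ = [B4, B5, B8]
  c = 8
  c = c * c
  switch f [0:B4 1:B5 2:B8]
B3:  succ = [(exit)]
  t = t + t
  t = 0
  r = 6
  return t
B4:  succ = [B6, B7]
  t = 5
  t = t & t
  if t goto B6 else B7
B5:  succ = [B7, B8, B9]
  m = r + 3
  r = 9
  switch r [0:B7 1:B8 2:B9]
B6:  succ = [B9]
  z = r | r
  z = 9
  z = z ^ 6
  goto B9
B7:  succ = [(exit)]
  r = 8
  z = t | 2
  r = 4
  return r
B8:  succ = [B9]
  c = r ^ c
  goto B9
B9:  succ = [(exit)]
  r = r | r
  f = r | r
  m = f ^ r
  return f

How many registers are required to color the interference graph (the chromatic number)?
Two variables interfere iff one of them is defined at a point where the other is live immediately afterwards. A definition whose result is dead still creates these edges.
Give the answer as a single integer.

Per-block:
  B0: def={f,m,r,t} ue=∅
  B1: def={m} ue={t}
  B2: def={c} ue={f}
  B3: def={r,t} ue={t}
  B4: def={t} ue=∅
  B5: def={m,r} ue={r}
  B6: def={z} ue={r}
  B7: def={r,z} ue={t}
  B8: def={c} ue={c,r}
  B9: def={f,m,r} ue={r}

Liveness:
  B0: in=∅ out={f,r,t}
  B1: in={t} out={t}
  B2: in={f,r,t} out={c,r,t}
  B3: in={t} out=∅
  B4: in={r} out={r,t}
  B5: in={c,r,t} out={c,r,t}
  B6: in={r} out={r}
  B7: in={t} out=∅
  B8: in={c,r} out={r}
  B9: in={r} out=∅

Conflict graph:
  c: {f,m,r,t}
  f: {c,m,r,t}
  m: {c,f,r,t}
  r: {c,f,m,t,z}
  t: {c,f,m,r}
  z: {r}

Colouring:
  {c,f,m,r,t} pairwise interfere (5-clique) ⇒ χ ≥ 5
  assign c→c1 f→c2 m→c3 r→c0 t→c4 z→c1 — no edge inside a register ⇒ χ ≤ 5
  χ = 5

Answer: 5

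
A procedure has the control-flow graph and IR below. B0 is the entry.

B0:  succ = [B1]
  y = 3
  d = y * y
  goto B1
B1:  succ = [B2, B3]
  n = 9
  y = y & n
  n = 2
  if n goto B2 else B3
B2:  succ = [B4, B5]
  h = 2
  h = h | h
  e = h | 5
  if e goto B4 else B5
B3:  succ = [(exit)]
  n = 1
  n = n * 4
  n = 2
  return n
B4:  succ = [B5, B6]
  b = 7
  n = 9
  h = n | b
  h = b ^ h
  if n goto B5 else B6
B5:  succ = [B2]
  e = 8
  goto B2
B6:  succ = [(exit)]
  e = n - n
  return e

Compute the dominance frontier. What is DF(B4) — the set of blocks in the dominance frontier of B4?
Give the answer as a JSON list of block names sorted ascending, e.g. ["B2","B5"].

idom tree: B1←B0 B2←B1 B3←B1 B4←B2 B5←B2 B6←B4
Dom at joins:
  B2: preds {B1,B5}: {B0,B1} ∩ {B0,B1,B2,B5} = {B0,B1}; idom=B1
  B5: preds {B2,B4}: {B0,B1,B2} ∩ {B0,B1,B2,B4} = {B0,B1,B2}; idom=B2

DF walk-up:
  B2←B1: walk · to B1
  B2←B5: walk B5→B2 to B1
  B5←B2: walk · to B2
  B5←B4: walk B4 to B2
  B0: DF=∅
  B1: DF=∅
  B2: DF={B2}
  B3: DF=∅
  B4: DF={B5}
  B5: DF={B2}
  B6: DF=∅

DF(B4) = ["B5"]

Answer: ["B5"]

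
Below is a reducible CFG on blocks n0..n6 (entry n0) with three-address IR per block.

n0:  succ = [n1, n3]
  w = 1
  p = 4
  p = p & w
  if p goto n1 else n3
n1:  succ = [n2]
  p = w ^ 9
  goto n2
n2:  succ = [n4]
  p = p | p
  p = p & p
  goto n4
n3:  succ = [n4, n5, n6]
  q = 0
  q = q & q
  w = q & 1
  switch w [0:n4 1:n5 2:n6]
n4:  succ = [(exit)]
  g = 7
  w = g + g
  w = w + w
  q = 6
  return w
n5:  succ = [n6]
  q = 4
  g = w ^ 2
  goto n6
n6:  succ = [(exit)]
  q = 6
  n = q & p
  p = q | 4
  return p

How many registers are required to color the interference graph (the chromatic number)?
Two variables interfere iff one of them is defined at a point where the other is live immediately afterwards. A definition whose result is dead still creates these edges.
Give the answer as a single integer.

def/use:
  n0: def={p,w} ue=∅
  n1: def={p} ue={w}
  n2: def={p} ue={p}
  n3: def={q,w} ue=∅
  n4: def={g,q,w} ue=∅
  n5: def={g,q} ue={w}
  n6: def={n,p,q} ue={p}

Backward fixpoint:
  n0 li=∅ lo={p,w}
  n1 li={w} lo={p}
  n2 li={p} lo=∅
  n3 li={p} lo={p,w}
  n4 li=∅ lo=∅
  n5 li={p,w} lo={p}
  n6 li={p} lo=∅

Conflict graph:
  g↔{p}
  n↔{q}
  p↔{g,q,w}
  q↔{n,p,w}
  w↔{p,q}

Chromatic number:
  clique {p,q,w} ⇒ need ≥ 3
  3-colouring: r0={n,p}  r1={g,q}  r2={w}
  χ = 3

Answer: 3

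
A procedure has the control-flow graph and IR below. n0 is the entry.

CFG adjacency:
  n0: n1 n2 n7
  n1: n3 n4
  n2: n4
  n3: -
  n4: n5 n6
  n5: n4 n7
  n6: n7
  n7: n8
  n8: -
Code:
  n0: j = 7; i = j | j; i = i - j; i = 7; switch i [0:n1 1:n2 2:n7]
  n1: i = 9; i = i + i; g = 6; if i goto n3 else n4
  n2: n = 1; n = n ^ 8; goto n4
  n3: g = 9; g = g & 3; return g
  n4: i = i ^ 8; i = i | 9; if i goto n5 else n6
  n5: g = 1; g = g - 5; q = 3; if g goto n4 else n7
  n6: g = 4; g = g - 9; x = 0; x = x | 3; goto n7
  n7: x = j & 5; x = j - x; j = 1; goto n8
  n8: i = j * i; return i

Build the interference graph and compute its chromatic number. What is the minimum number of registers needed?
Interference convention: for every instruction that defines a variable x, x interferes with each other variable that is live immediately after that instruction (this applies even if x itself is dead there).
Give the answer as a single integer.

Answer: 4

Working:
Block summaries:
  n0: def={i,j} ue=∅
  n1: def={g,i} ue=∅
  n2: def={n} ue=∅
  n3: def={g} ue=∅
  n4: def={i} ue={i}
  n5: def={g,q} ue=∅
  n6: def={g,x} ue=∅
  n7: def={j,x} ue={j}
  n8: def={i} ue={i,j}

Liveness:
  n0 li=∅ lo={i,j}
  n1 li={j} lo={i,j}
  n2 li={i,j} lo={i,j}
  n3 li=∅ lo=∅
  n4 li={i,j} lo={i,j}
  n5 li={i,j} lo={i,j}
  n6 li={i,j} lo={i,j}
  n7 li={i,j} lo={i,j}
  n8 li={i,j} lo=∅

Conflict graph:
  g: {i,j,q}
  i: {g,j,n,q,x}
  j: {g,i,n,q,x}
  n: {i,j}
  q: {g,i,j}
  x: {i,j}

Colouring:
  clique {g,i,j,q} ⇒ need ≥ 4
  4-colouring: r0={i}  r1={j}  r2={g,n,x}  r3={q}
  χ = 4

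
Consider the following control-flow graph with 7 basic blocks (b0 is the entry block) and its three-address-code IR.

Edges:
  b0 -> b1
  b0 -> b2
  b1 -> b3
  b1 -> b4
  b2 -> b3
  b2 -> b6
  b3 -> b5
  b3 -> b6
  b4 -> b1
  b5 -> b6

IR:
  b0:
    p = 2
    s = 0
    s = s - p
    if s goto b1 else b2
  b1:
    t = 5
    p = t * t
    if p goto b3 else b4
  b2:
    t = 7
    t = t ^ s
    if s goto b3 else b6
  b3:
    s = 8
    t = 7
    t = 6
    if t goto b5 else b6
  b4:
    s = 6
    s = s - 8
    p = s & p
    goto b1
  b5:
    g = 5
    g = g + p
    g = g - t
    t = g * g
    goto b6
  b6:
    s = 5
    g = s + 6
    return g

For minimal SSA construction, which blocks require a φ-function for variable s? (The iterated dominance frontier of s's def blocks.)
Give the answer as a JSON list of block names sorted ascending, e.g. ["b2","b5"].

idom tree: b1←b0 b2←b0 b3←b0 b4←b1 b5←b3 b6←b0
Join-block Dom:
  b1: preds {b0,b4}: {b0} ∩ {b0,b1,b4} = {b0}; idom=b0
  b3: preds {b1,b2}: {b0,b1} ∩ {b0,b2} = {b0}; idom=b0
  b6: preds {b2,b3,b5}: {b0,b2} ∩ {b0,b3} ∩ {b0,b3,b5} = {b0}; idom=b0

Frontier:
  b1←b0: walk · to b0
  b1←b4: walk b4→b1 to b0
  b3←b1: walk b1 to b0
  b3←b2: walk b2 to b0
  b6←b2: walk b2 to b0
  b6←b3: walk b3 to b0
  b6←b5: walk b5→b3 to b0
  b0 → ∅
  b1 → {b1,b3}
  b2 → {b3,b6}
  b3 → {b6}
  b4 → {b1}
  b5 → {b6}
  b6 → ∅

φ for s: defs {b0,b3,b4,b6}
  DF⁺ = {b1,b3,b6}

Answer: ["b1", "b3", "b6"]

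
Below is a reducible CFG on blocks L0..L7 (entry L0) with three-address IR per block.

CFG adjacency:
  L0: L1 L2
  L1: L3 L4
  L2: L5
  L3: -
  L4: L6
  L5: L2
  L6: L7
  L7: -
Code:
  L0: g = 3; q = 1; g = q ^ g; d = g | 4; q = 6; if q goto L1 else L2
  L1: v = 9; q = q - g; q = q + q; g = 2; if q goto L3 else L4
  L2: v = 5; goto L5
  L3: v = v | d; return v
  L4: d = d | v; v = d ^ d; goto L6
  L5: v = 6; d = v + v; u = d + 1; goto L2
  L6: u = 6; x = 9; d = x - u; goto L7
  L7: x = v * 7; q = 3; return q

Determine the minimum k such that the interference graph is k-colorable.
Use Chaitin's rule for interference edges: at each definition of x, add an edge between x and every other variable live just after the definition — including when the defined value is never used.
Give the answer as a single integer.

def/use:
  L0: {d,g,q} / ∅
  L1: {g,q,v} / {g,q}
  L2: {v} / ∅
  L3: {v} / {d,v}
  L4: {d,v} / {d,v}
  L5: {d,u,v} / ∅
  L6: {d,u,x} / ∅
  L7: {q,x} / {v}

Backward fixpoint:
  live L0: ∅→{d,g,q}
  live L1: {d,g,q}→{d,v}
  live L2: ∅→∅
  live L3: {d,v}→∅
  live L4: {d,v}→{v}
  live L5: ∅→∅
  live L6: {v}→{v}
  live L7: {v}→∅

Interference:
  d: {g,q,v}
  g: {d,q,v}
  q: {d,g,v}
  u: {v,x}
  v: {d,g,q,u,x}
  x: {u,v}

Registers:
  {d,g,q,v} pairwise interfere (4-clique) ⇒ χ ≥ 4
  assign d→c1 g→c2 q→c3 u→c1 v→c0 x→c2 — no edge inside a register ⇒ χ ≤ 4
  χ = 4

Answer: 4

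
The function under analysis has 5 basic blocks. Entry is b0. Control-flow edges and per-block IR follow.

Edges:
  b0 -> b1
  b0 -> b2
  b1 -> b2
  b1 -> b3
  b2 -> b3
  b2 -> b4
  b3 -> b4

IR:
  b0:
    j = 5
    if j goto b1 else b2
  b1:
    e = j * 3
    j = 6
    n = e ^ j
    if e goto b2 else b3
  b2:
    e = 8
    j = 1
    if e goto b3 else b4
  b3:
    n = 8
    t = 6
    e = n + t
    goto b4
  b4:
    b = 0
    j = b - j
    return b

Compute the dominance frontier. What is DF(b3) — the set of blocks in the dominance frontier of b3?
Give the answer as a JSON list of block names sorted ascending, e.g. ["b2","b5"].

idom tree: b1←b0 b2←b0 b3←b0 b4←b0
Join-block Dom:
  b2: preds {b0,b1}: {b0} ∩ {b0,b1} = {b0}; idom=b0
  b3: preds {b1,b2}: {b0,b1} ∩ {b0,b2} = {b0}; idom=b0
  b4: preds {b2,b3}: {b0,b2} ∩ {b0,b3} = {b0}; idom=b0

DF walk-up:
  join b2 pred b0: · stop@b0
  join b2 pred b1: b1 stop@b0
  join b3 pred b1: b1 stop@b0
  join b3 pred b2: b2 stop@b0
  join b4 pred b2: b2 stop@b0
  join b4 pred b3: b3 stop@b0
  b0: DF=∅
  b1: DF={b2,b3}
  b2: DF={b3,b4}
  b3: DF={b4}
  b4: DF=∅

DF(b3) = ["b4"]

Answer: ["b4"]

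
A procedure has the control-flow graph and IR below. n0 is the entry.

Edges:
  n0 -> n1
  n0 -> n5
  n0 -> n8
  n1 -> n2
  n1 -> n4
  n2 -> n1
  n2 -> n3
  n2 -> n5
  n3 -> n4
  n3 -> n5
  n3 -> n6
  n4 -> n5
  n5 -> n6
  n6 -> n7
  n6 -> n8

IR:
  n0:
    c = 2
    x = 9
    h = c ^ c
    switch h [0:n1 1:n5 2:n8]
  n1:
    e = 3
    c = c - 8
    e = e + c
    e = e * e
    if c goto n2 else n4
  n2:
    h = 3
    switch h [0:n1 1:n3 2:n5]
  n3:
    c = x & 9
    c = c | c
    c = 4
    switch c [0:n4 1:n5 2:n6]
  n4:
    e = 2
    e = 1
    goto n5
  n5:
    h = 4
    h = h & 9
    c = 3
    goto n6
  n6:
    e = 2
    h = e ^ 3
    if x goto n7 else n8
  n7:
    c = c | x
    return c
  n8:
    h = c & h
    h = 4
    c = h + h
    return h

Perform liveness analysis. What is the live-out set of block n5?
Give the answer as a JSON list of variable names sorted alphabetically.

Per-block:
  n0 def {c,h,x} use ∅
  n1 def {c,e} use {c}
  n2 def {h} use ∅
  n3 def {c} use {x}
  n4 def {e} use ∅
  n5 def {c,h} use ∅
  n6 def {e,h} use {x}
  n7 def {c} use {c,x}
  n8 def {c,h} use {c,h}

Live sets:
  n0 li=∅ lo={c,h,x}
  n1 li={c,x} lo={c,x}
  n2 li={c,x} lo={c,x}
  n3 li={x} lo={c,x}
  n4 li={x} lo={x}
  n5 li={x} lo={c,x}
  n6 li={c,x} lo={c,h,x}
  n7 li={c,x} lo=∅
  n8 li={c,h} lo=∅

live-out(n5) = ["c", "x"]

Answer: ["c", "x"]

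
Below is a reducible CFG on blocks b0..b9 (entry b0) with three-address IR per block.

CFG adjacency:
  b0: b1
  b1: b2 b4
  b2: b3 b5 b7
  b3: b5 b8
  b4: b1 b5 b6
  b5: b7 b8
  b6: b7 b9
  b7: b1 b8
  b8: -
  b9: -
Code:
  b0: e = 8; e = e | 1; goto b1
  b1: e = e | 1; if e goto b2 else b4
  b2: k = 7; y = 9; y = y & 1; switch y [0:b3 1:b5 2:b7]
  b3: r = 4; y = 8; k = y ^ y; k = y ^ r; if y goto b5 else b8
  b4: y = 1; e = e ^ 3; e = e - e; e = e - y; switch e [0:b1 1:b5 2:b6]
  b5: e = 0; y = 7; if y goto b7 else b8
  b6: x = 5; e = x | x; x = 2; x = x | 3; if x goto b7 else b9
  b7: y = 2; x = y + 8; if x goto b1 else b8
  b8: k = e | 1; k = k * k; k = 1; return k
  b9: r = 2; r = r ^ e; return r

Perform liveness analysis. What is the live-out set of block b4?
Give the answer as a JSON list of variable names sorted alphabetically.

Per-block:
  b0 def {e} use ∅
  b1 def {e} use {e}
  b2 def {k,y} use ∅
  b3 def {k,r,y} use ∅
  b4 def {e,y} use {e}
  b5 def {e,y} use ∅
  b6 def {e,x} use ∅
  b7 def {x,y} use ∅
  b8 def {k} use {e}
  b9 def {r} use {e}

Backward fixpoint:
  b0 li=∅ lo={e}
  b1 li={e} lo={e}
  b2 li={e} lo={e}
  b3 li={e} lo={e}
  b4 li={e} lo={e}
  b5 li=∅ lo={e}
  b6 li=∅ lo={e}
  b7 li={e} lo={e}
  b8 li={e} lo=∅
  b9 li={e} lo=∅

live-out(b4) = ["e"]

Answer: ["e"]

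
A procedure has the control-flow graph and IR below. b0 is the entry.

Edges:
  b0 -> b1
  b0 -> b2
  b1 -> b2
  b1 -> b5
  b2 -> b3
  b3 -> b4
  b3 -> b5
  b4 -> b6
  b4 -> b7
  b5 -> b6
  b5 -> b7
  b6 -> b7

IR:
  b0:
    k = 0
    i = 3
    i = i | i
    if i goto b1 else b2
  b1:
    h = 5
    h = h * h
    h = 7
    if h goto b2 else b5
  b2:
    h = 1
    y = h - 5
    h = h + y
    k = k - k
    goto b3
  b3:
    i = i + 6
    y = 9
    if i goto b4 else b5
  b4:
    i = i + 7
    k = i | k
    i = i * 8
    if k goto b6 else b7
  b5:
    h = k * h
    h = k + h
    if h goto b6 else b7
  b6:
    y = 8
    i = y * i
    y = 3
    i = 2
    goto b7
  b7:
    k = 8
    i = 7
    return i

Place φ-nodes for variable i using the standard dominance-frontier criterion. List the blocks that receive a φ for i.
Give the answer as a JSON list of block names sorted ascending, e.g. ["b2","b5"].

Answer: ["b5", "b6", "b7"]

Derivation:
idom tree: b1←b0 b2←b0 b3←b2 b4←b3 b5←b0 b6←b0 b7←b0
Dom∩ at merges:
  b2: preds {b0,b1}: {b0} ∩ {b0,b1} = {b0}; idom=b0
  b5: preds {b1,b3}: {b0,b1} ∩ {b0,b2,b3} = {b0}; idom=b0
  b6: preds {b4,b5}: {b0,b2,b3,b4} ∩ {b0,b5} = {b0}; idom=b0
  b7: preds {b4,b5,b6}: {b0,b2,b3,b4} ∩ {b0,b5} ∩ {b0,b6} = {b0}; idom=b0

DF derivation:
  b2←b0: walk · to b0
  b2←b1: walk b1 to b0
  b5←b1: walk b1 to b0
  b5←b3: walk b3→b2 to b0
  b6←b4: walk b4→b3→b2 to b0
  b6←b5: walk b5 to b0
  b7←b4: walk b4→b3→b2 to b0
  b7←b5: walk b5 to b0
  b7←b6: walk b6 to b0
  b0 → ∅
  b1 → {b2,b5}
  b2 → {b5,b6,b7}
  b3 → {b5,b6,b7}
  b4 → {b6,b7}
  b5 → {b6,b7}
  b6 → {b7}
  b7 → ∅

φ for i: defs {b0,b3,b4,b6,b7}
  DF⁺ = {b5,b6,b7}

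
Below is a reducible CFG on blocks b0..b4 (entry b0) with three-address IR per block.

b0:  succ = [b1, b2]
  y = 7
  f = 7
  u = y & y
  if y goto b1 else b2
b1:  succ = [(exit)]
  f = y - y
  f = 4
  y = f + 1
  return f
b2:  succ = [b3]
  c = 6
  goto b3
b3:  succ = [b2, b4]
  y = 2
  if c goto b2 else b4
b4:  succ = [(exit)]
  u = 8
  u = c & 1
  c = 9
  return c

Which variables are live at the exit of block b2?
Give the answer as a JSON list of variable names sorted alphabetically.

Answer: ["c"]

Working:
Per-block:
  b0: def={f,u,y} ue=∅
  b1: def={f,y} ue={y}
  b2: def={c} ue=∅
  b3: def={y} ue={c}
  b4: def={c,u} ue={c}

Live sets:
  live b0: ∅→{y}
  live b1: {y}→∅
  live b2: ∅→{c}
  live b3: {c}→{c}
  live b4: {c}→∅

live-out(b2) = ["c"]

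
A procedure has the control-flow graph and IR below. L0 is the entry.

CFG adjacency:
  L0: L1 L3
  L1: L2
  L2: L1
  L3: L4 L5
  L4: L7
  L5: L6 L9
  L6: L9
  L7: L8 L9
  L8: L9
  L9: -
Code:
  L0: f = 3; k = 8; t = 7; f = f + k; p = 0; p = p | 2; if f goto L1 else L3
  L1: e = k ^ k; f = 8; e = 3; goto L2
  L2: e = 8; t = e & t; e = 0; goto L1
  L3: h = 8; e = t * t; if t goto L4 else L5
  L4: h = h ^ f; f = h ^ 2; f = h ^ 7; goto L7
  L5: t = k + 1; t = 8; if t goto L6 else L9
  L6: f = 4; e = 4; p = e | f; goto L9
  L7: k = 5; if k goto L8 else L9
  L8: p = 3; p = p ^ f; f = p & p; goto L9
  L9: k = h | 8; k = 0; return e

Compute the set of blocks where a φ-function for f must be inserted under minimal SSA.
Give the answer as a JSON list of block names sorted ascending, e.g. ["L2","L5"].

idom tree: L1←L0 L2←L1 L3←L0 L4←L3 L5←L3 L6←L5 L7←L4 L8←L7 L9←L3
Dom∩ at merges:
  L1: preds {L0,L2}: {L0} ∩ {L0,L1,L2} = {L0}; idom=L0
  L9: preds {L5,L6,L7,L8}: {L0,L3,L5} ∩ {L0,L3,L5,L6} ∩ {L0,L3,L4,L7} ∩ {L0,L3,L4,L7,L8} = {L0,L3}; idom=L3

Frontier:
  L1←L0: walk · to L0
  L1←L2: walk L2→L1 to L0
  L9←L5: walk L5 to L3
  L9←L6: walk L6→L5 to L3
  L9←L7: walk L7→L4 to L3
  L9←L8: walk L8→L7→L4 to L3
  L0: DF=∅
  L1: DF={L1}
  L2: DF={L1}
  L3: DF=∅
  L4: DF={L9}
  L5: DF={L9}
  L6: DF={L9}
  L7: DF={L9}
  L8: DF={L9}
  L9: DF=∅

φ for f: defs {L0,L1,L4,L6,L8}
  DF⁺ = {L1,L9}

Answer: ["L1", "L9"]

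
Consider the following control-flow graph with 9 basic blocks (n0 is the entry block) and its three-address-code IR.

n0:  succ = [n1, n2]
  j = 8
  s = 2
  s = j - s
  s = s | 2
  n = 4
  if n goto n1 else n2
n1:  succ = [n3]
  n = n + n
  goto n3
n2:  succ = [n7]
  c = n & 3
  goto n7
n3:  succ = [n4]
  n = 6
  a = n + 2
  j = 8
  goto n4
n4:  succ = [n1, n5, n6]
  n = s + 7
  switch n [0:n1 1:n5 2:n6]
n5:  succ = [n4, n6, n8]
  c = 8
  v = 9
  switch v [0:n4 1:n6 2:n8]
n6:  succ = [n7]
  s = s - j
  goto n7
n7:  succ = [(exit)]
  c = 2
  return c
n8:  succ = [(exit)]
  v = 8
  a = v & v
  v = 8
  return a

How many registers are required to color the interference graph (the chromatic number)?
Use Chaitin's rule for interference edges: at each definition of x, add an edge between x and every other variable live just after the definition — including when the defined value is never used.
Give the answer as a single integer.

Answer: 3

Analysis:
Per-block:
  n0 def {j,n,s} use ∅
  n1 def {n} use {n}
  n2 def {c} use {n}
  n3 def {a,j,n} use ∅
  n4 def {n} use {s}
  n5 def {c,v} use ∅
  n6 def {s} use {j,s}
  n7 def {c} use ∅
  n8 def {a,v} use ∅

Liveness:
  live n0: ∅→{n,s}
  live n1: {n,s}→{s}
  live n2: {n}→∅
  live n3: {s}→{j,s}
  live n4: {j,s}→{j,n,s}
  live n5: {j,s}→{j,s}
  live n6: {j,s}→∅
  live n7: ∅→∅
  live n8: ∅→∅

Interference:
  a↔{s,v}
  c↔{j,s}
  j↔{c,n,s,v}
  n↔{j,s}
  s↔{a,c,j,n,v}
  v↔{a,j,s}

Chromatic number:
  clique {a,s,v} ⇒ need ≥ 3
  3-colouring: r0={s}  r1={a,j}  r2={c,n,v}
  χ = 3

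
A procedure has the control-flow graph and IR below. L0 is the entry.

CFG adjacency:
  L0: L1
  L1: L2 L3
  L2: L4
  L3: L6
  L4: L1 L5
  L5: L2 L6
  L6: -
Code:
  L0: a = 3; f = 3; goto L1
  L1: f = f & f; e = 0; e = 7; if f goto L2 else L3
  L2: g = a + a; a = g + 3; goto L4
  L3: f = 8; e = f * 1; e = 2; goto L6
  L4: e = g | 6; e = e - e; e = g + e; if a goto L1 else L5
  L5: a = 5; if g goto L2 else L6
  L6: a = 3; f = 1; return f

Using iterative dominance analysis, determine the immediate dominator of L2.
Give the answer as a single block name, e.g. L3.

Answer: L1

Working:
idom tree: L1←L0 L2←L1 L3←L1 L4←L2 L5←L4 L6←L1
Join-block Dom:
  L1: preds {L0,L4}: {L0} ∩ {L0,L1,L2,L4} = {L0}; idom=L0
  L2: preds {L1,L5}: {L0,L1} ∩ {L0,L1,L2,L4,L5} = {L0,L1}; idom=L1
  L6: preds {L3,L5}: {L0,L1,L3} ∩ {L0,L1,L2,L4,L5} = {L0,L1}; idom=L1

idom(L2) = L1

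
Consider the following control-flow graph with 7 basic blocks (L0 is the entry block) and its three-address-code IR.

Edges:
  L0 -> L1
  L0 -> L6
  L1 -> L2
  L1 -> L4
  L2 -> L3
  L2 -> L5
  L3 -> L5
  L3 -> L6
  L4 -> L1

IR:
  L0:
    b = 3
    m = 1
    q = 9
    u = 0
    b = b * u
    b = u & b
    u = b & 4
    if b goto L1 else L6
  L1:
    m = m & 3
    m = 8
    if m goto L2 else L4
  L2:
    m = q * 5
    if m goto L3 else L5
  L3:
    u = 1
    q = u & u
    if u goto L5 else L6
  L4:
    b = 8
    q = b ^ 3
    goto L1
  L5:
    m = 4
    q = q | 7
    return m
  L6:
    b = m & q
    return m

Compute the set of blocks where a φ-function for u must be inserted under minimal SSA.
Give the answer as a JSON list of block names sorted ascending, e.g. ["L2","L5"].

Answer: ["L5", "L6"]

Working:
idom tree: L1←L0 L2←L1 L3←L2 L4←L1 L5←L2 L6←L0
Join-block Dom:
  L1: preds {L0,L4}: {L0} ∩ {L0,L1,L4} = {L0}; idom=L0
  L5: preds {L2,L3}: {L0,L1,L2} ∩ {L0,L1,L2,L3} = {L0,L1,L2}; idom=L2
  L6: preds {L0,L3}: {L0} ∩ {L0,L1,L2,L3} = {L0}; idom=L0

Frontier:
  join L1 pred L0: · stop@L0
  join L1 pred L4: L4→L1 stop@L0
  join L5 pred L2: · stop@L2
  join L5 pred L3: L3 stop@L2
  join L6 pred L0: · stop@L0
  join L6 pred L3: L3→L2→L1 stop@L0
  L0 → ∅
  L1 → {L1,L6}
  L2 → {L6}
  L3 → {L5,L6}
  L4 → {L1}
  L5 → ∅
  L6 → ∅

φ for u: defs {L0,L3}
  DF⁺ = {L5,L6}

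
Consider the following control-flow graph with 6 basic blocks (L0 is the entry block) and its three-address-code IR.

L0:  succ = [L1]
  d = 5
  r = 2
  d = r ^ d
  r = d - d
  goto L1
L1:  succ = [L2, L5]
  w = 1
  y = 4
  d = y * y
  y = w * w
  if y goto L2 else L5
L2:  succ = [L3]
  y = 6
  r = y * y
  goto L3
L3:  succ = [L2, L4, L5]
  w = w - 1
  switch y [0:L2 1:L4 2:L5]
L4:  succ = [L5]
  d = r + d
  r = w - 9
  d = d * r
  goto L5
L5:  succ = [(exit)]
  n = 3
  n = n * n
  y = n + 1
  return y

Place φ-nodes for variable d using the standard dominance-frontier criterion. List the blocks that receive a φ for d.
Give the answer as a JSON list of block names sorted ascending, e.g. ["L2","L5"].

Answer: ["L5"]

Derivation:
idom tree: L1←L0 L2←L1 L3←L2 L4←L3 L5←L1
Dom at joins:
  L2: preds {L1,L3}: {L0,L1} ∩ {L0,L1,L2,L3} = {L0,L1}; idom=L1
  L5: preds {L1,L3,L4}: {L0,L1} ∩ {L0,L1,L2,L3} ∩ {L0,L1,L2,L3,L4} = {L0,L1}; idom=L1

Frontier:
  L2←L1: walk · to L1
  L2←L3: walk L3→L2 to L1
  L5←L1: walk · to L1
  L5←L3: walk L3→L2 to L1
  L5←L4: walk L4→L3→L2 to L1
  DF(L0)=∅
  DF(L1)=∅
  DF(L2)={L2,L5}
  DF(L3)={L2,L5}
  DF(L4)={L5}
  DF(L5)=∅

φ for d: defs {L0,L1,L4}
  DF⁺ = {L5}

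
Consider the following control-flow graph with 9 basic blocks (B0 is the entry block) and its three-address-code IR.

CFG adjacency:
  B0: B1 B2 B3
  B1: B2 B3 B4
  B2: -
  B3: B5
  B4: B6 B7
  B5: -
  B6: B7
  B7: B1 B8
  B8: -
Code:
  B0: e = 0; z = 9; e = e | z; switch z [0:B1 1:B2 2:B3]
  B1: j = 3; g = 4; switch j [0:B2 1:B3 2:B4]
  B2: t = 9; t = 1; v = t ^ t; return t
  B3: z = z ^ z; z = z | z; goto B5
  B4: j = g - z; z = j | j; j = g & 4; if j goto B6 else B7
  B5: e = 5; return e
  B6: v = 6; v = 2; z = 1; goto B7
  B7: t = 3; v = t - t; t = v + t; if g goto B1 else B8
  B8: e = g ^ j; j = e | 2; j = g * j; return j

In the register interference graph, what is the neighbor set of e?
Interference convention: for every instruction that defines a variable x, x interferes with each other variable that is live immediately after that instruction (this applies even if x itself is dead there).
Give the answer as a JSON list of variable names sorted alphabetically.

Answer: ["g", "z"]

Derivation:
def/use:
  B0: {e,z} / ∅
  B1: {g,j} / ∅
  B2: {t,v} / ∅
  B3: {z} / {z}
  B4: {j,z} / {g,z}
  B5: {e} / ∅
  B6: {v,z} / ∅
  B7: {t,v} / {g}
  B8: {e,j} / {g,j}

Backward fixpoint:
  live B0: ∅→{z}
  live B1: {z}→{g,z}
  live B2: ∅→∅
  live B3: {z}→∅
  live B4: {g,z}→{g,j,z}
  live B5: ∅→∅
  live B6: {g,j}→{g,j,z}
  live B7: {g,j,z}→{g,j,z}
  live B8: {g,j}→∅

Conflict graph:
  e — {g,z}
  g — {e,j,t,v,z}
  j — {g,t,v,z}
  t — {g,j,v,z}
  v — {g,j,t,z}
  z — {e,g,j,t,v}

N(e) = ["g", "z"]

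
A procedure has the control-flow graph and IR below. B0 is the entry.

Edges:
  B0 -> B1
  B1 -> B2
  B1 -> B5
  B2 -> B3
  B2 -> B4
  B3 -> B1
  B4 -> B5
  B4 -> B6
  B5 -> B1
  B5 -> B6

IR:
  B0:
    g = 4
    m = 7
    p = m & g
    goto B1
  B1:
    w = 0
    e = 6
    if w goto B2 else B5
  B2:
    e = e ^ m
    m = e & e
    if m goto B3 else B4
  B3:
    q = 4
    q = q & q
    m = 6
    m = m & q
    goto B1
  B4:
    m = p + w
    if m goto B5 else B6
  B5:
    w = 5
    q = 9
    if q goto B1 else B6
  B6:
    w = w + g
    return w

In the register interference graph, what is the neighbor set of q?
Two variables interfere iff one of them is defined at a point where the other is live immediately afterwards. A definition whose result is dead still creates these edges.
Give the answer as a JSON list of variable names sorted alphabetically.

def/use:
  B0: {g,m,p} / ∅
  B1: {e,w} / ∅
  B2: {e,m} / {e,m}
  B3: {m,q} / ∅
  B4: {m} / {p,w}
  B5: {q,w} / ∅
  B6: {w} / {g,w}

Backward fixpoint:
  live B0: ∅→{g,m,p}
  live B1: {g,m,p}→{e,g,m,p,w}
  live B2: {e,g,m,p,w}→{g,p,w}
  live B3: {g,p}→{g,m,p}
  live B4: {g,p,w}→{g,m,p,w}
  live B5: {g,m,p}→{g,m,p,w}
  live B6: {g,w}→∅

Interfere edges:
  e: {g,m,p,w}
  g: {e,m,p,q,w}
  m: {e,g,p,q,w}
  p: {e,g,m,q,w}
  q: {g,m,p,w}
  w: {e,g,m,p,q}

N(q) = ["g", "m", "p", "w"]

Answer: ["g", "m", "p", "w"]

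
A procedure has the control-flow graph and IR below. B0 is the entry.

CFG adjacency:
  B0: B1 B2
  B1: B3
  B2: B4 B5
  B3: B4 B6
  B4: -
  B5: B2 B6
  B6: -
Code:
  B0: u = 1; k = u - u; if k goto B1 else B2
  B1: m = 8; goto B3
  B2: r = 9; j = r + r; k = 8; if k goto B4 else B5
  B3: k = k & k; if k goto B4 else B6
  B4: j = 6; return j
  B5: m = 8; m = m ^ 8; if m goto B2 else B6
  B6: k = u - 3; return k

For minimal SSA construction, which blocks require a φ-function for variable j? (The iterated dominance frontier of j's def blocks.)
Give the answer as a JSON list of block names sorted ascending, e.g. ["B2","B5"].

Answer: ["B2", "B4", "B6"]

Derivation:
idom tree: B1←B0 B2←B0 B3←B1 B4←B0 B5←B2 B6←B0
Dom at joins:
  B2: preds {B0,B5}: {B0} ∩ {B0,B2,B5} = {B0}; idom=B0
  B4: preds {B2,B3}: {B0,B2} ∩ {B0,B1,B3} = {B0}; idom=B0
  B6: preds {B3,B5}: {B0,B1,B3} ∩ {B0,B2,B5} = {B0}; idom=B0

Frontier:
  B2←B0: walk · to B0
  B2←B5: walk B5→B2 to B0
  B4←B2: walk B2 to B0
  B4←B3: walk B3→B1 to B0
  B6←B3: walk B3→B1 to B0
  B6←B5: walk B5→B2 to B0
  DF(B0)=∅
  DF(B1)={B4,B6}
  DF(B2)={B2,B4,B6}
  DF(B3)={B4,B6}
  DF(B4)=∅
  DF(B5)={B2,B6}
  DF(B6)=∅

φ for j: defs {B2,B4}
  DF⁺ = {B2,B4,B6}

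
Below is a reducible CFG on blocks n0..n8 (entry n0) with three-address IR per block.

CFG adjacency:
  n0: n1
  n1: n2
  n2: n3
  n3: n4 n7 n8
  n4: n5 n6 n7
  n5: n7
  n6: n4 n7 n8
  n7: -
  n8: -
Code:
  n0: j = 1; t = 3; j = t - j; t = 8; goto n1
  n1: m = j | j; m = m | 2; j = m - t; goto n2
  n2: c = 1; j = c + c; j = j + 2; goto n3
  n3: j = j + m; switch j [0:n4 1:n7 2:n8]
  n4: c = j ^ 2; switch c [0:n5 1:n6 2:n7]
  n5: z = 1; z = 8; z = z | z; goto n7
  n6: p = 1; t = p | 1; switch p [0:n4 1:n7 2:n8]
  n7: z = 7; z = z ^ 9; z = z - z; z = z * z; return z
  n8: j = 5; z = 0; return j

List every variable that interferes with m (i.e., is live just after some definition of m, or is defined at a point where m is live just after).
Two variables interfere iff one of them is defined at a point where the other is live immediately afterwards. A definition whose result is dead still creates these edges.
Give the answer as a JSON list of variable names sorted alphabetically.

Block summaries:
  n0 def {j,t} use ∅
  n1 def {j,m} use {j,t}
  n2 def {c,j} use ∅
  n3 def {j} use {j,m}
  n4 def {c} use {j}
  n5 def {z} use ∅
  n6 def {p,t} use ∅
  n7 def {z} use ∅
  n8 def {j,z} use ∅

Backward fixpoint:
  n0: in=∅ out={j,t}
  n1: in={j,t} out={m}
  n2: in={m} out={j,m}
  n3: in={j,m} out={j}
  n4: in={j} out={j}
  n5: in=∅ out=∅
  n6: in={j} out={j}
  n7: in=∅ out=∅
  n8: in=∅ out=∅

Interfere edges:
  c — {j,m}
  j — {c,m,p,t,z}
  m — {c,j,t}
  p — {j,t}
  t — {j,m,p}
  z — {j}

N(m) = ["c", "j", "t"]

Answer: ["c", "j", "t"]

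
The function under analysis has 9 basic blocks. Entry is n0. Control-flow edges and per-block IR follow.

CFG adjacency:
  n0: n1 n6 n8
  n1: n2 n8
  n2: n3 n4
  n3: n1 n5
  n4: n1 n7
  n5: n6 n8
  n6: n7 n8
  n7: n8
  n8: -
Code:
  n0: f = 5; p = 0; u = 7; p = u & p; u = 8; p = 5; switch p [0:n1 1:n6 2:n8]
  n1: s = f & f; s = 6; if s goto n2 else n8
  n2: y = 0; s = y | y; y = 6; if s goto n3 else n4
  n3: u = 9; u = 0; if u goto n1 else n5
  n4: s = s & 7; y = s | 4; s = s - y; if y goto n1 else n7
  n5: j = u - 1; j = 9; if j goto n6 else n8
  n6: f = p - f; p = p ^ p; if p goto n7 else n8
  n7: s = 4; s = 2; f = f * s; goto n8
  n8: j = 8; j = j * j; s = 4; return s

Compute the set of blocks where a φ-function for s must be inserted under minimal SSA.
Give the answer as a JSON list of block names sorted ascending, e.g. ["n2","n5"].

idom tree: n1←n0 n2←n1 n3←n2 n4←n2 n5←n3 n6←n0 n7←n0 n8←n0
Join-block Dom:
  n1: preds {n0,n3,n4}: {n0} ∩ {n0,n1,n2,n3} ∩ {n0,n1,n2,n4} = {n0}; idom=n0
  n6: preds {n0,n5}: {n0} ∩ {n0,n1,n2,n3,n5} = {n0}; idom=n0
  n7: preds {n4,n6}: {n0,n1,n2,n4} ∩ {n0,n6} = {n0}; idom=n0
  n8: preds {n0,n1,n5,n6,n7}: {n0} ∩ {n0,n1} ∩ {n0,n1,n2,n3,n5} ∩ {n0,n6} ∩ {n0,n7} = {n0}; idom=n0

DF walk-up:
  n1←n0: walk · to n0
  n1←n3: walk n3→n2→n1 to n0
  n1←n4: walk n4→n2→n1 to n0
  n6←n0: walk · to n0
  n6←n5: walk n5→n3→n2→n1 to n0
  n7←n4: walk n4→n2→n1 to n0
  n7←n6: walk n6 to n0
  n8←n0: walk · to n0
  n8←n1: walk n1 to n0
  n8←n5: walk n5→n3→n2→n1 to n0
  n8←n6: walk n6 to n0
  n8←n7: walk n7 to n0
  n0: DF=∅
  n1: DF={n1,n6,n7,n8}
  n2: DF={n1,n6,n7,n8}
  n3: DF={n1,n6,n8}
  n4: DF={n1,n7}
  n5: DF={n6,n8}
  n6: DF={n7,n8}
  n7: DF={n8}
  n8: DF=∅

φ for s: defs {n1,n2,n4,n7,n8}
  DF⁺ = {n1,n6,n7,n8}

Answer: ["n1", "n6", "n7", "n8"]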